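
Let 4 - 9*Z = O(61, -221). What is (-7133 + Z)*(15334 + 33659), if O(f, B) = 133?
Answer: -350169302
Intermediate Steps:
Z = -43/3 (Z = 4/9 - ⅑*133 = 4/9 - 133/9 = -43/3 ≈ -14.333)
(-7133 + Z)*(15334 + 33659) = (-7133 - 43/3)*(15334 + 33659) = -21442/3*48993 = -350169302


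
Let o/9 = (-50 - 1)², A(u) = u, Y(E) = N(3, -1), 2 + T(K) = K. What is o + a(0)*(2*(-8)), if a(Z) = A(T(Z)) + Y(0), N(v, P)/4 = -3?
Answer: 23633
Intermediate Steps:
N(v, P) = -12 (N(v, P) = 4*(-3) = -12)
T(K) = -2 + K
Y(E) = -12
o = 23409 (o = 9*(-50 - 1)² = 9*(-51)² = 9*2601 = 23409)
a(Z) = -14 + Z (a(Z) = (-2 + Z) - 12 = -14 + Z)
o + a(0)*(2*(-8)) = 23409 + (-14 + 0)*(2*(-8)) = 23409 - 14*(-16) = 23409 + 224 = 23633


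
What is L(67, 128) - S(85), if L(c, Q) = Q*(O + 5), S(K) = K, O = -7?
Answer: -341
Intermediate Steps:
L(c, Q) = -2*Q (L(c, Q) = Q*(-7 + 5) = Q*(-2) = -2*Q)
L(67, 128) - S(85) = -2*128 - 1*85 = -256 - 85 = -341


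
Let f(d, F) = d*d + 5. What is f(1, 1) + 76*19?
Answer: 1450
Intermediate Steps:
f(d, F) = 5 + d**2 (f(d, F) = d**2 + 5 = 5 + d**2)
f(1, 1) + 76*19 = (5 + 1**2) + 76*19 = (5 + 1) + 1444 = 6 + 1444 = 1450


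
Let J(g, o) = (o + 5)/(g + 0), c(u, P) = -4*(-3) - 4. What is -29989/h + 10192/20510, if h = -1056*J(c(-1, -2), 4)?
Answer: 44798749/1740420 ≈ 25.740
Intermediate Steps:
c(u, P) = 8 (c(u, P) = 12 - 4 = 8)
J(g, o) = (5 + o)/g
h = -1188 (h = -1056*(5 + 4)/8 = -132*9 = -1056*9/8 = -1188)
-29989/h + 10192/20510 = -29989/(-1188) + 10192/20510 = -29989*(-1/1188) + 10192*(1/20510) = 29989/1188 + 728/1465 = 44798749/1740420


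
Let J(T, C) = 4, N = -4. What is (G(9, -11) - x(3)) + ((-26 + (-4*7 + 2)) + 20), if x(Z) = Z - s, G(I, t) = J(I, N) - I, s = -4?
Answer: -44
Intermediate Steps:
G(I, t) = 4 - I
x(Z) = 4 + Z (x(Z) = Z - 1*(-4) = Z + 4 = 4 + Z)
(G(9, -11) - x(3)) + ((-26 + (-4*7 + 2)) + 20) = ((4 - 1*9) - (4 + 3)) + ((-26 + (-4*7 + 2)) + 20) = ((4 - 9) - 1*7) + ((-26 + (-28 + 2)) + 20) = (-5 - 7) + ((-26 - 26) + 20) = -12 + (-52 + 20) = -12 - 32 = -44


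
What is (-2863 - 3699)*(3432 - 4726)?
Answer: 8491228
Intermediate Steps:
(-2863 - 3699)*(3432 - 4726) = -6562*(-1294) = 8491228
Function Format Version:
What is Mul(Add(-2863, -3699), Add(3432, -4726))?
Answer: 8491228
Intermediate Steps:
Mul(Add(-2863, -3699), Add(3432, -4726)) = Mul(-6562, -1294) = 8491228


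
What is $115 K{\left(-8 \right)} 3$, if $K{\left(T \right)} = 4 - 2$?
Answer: $690$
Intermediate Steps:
$K{\left(T \right)} = 2$
$115 K{\left(-8 \right)} 3 = 115 \cdot 2 \cdot 3 = 230 \cdot 3 = 690$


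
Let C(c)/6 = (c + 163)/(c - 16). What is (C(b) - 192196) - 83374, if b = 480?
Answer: -63930311/232 ≈ -2.7556e+5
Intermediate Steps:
C(c) = 6*(163 + c)/(-16 + c) (C(c) = 6*((c + 163)/(c - 16)) = 6*((163 + c)/(-16 + c)) = 6*(163 + c)/(-16 + c))
(C(b) - 192196) - 83374 = (6*(163 + 480)/(-16 + 480) - 192196) - 83374 = (6*643/464 - 192196) - 83374 = (6*(1/464)*643 - 192196) - 83374 = (1929/232 - 192196) - 83374 = -44587543/232 - 83374 = -63930311/232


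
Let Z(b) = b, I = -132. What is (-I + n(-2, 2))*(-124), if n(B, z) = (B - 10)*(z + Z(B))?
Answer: -16368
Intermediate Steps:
n(B, z) = (-10 + B)*(B + z) (n(B, z) = (B - 10)*(z + B) = (-10 + B)*(B + z))
(-I + n(-2, 2))*(-124) = (-1*(-132) + ((-2)² - 10*(-2) - 10*2 - 2*2))*(-124) = (132 + (4 + 20 - 20 - 4))*(-124) = (132 + 0)*(-124) = 132*(-124) = -16368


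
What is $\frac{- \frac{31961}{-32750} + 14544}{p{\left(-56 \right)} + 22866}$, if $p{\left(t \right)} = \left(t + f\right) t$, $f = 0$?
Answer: $\frac{476347961}{851565500} \approx 0.55938$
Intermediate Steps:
$p{\left(t \right)} = t^{2}$ ($p{\left(t \right)} = \left(t + 0\right) t = t t = t^{2}$)
$\frac{- \frac{31961}{-32750} + 14544}{p{\left(-56 \right)} + 22866} = \frac{- \frac{31961}{-32750} + 14544}{\left(-56\right)^{2} + 22866} = \frac{\left(-31961\right) \left(- \frac{1}{32750}\right) + 14544}{3136 + 22866} = \frac{\frac{31961}{32750} + 14544}{26002} = \frac{476347961}{32750} \cdot \frac{1}{26002} = \frac{476347961}{851565500}$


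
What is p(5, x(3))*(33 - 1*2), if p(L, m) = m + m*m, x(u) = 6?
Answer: 1302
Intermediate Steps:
p(L, m) = m + m**2
p(5, x(3))*(33 - 1*2) = (6*(1 + 6))*(33 - 1*2) = (6*7)*(33 - 2) = 42*31 = 1302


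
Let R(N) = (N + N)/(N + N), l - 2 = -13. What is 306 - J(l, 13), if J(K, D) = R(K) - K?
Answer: 294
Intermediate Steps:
l = -11 (l = 2 - 13 = -11)
R(N) = 1 (R(N) = (2*N)/((2*N)) = (2*N)*(1/(2*N)) = 1)
J(K, D) = 1 - K
306 - J(l, 13) = 306 - (1 - 1*(-11)) = 306 - (1 + 11) = 306 - 1*12 = 306 - 12 = 294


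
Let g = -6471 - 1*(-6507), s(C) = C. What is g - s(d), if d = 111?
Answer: -75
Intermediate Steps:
g = 36 (g = -6471 + 6507 = 36)
g - s(d) = 36 - 1*111 = 36 - 111 = -75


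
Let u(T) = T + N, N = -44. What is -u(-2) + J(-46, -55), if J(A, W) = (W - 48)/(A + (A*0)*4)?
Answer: 2219/46 ≈ 48.239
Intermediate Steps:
u(T) = -44 + T (u(T) = T - 44 = -44 + T)
J(A, W) = (-48 + W)/A (J(A, W) = (-48 + W)/(A + 0*4) = (-48 + W)/(A + 0) = (-48 + W)/A)
-u(-2) + J(-46, -55) = -(-44 - 2) + (-48 - 55)/(-46) = -1*(-46) - 1/46*(-103) = 46 + 103/46 = 2219/46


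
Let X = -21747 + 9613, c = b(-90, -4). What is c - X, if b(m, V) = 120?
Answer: 12254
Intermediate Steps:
c = 120
X = -12134
c - X = 120 - 1*(-12134) = 120 + 12134 = 12254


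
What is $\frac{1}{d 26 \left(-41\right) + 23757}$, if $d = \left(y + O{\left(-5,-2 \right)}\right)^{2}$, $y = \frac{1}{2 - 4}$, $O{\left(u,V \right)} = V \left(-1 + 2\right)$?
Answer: $\frac{2}{34189} \approx 5.8498 \cdot 10^{-5}$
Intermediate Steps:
$O{\left(u,V \right)} = V$ ($O{\left(u,V \right)} = V 1 = V$)
$y = - \frac{1}{2}$ ($y = \frac{1}{-2} = - \frac{1}{2} \approx -0.5$)
$d = \frac{25}{4}$ ($d = \left(- \frac{1}{2} - 2\right)^{2} = \left(- \frac{5}{2}\right)^{2} = \frac{25}{4} \approx 6.25$)
$\frac{1}{d 26 \left(-41\right) + 23757} = \frac{1}{\frac{25 \cdot 26 \left(-41\right)}{4} + 23757} = \frac{1}{\frac{25}{4} \left(-1066\right) + 23757} = \frac{1}{- \frac{13325}{2} + 23757} = \frac{1}{\frac{34189}{2}} = \frac{2}{34189}$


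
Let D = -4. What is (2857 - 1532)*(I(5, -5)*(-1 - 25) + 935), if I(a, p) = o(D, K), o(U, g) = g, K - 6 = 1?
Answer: 997725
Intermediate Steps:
K = 7 (K = 6 + 1 = 7)
I(a, p) = 7
(2857 - 1532)*(I(5, -5)*(-1 - 25) + 935) = (2857 - 1532)*(7*(-1 - 25) + 935) = 1325*(7*(-26) + 935) = 1325*(-182 + 935) = 1325*753 = 997725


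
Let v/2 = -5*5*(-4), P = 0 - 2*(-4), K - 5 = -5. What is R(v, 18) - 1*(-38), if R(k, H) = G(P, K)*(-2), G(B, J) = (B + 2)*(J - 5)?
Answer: 138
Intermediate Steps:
K = 0 (K = 5 - 5 = 0)
P = 8 (P = 0 + 8 = 8)
v = 200 (v = 2*(-5*5*(-4)) = 2*(-25*(-4)) = 2*100 = 200)
G(B, J) = (-5 + J)*(2 + B) (G(B, J) = (2 + B)*(-5 + J) = (-5 + J)*(2 + B))
R(k, H) = 100 (R(k, H) = (-10 - 5*8 + 2*0 + 8*0)*(-2) = (-10 - 40 + 0 + 0)*(-2) = -50*(-2) = 100)
R(v, 18) - 1*(-38) = 100 - 1*(-38) = 100 + 38 = 138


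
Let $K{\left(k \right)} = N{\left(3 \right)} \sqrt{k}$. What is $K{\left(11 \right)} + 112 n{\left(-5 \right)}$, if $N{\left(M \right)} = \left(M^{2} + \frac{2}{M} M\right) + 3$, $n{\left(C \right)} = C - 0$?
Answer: $-560 + 14 \sqrt{11} \approx -513.57$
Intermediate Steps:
$n{\left(C \right)} = C$ ($n{\left(C \right)} = C + 0 = C$)
$N{\left(M \right)} = 5 + M^{2}$ ($N{\left(M \right)} = \left(M^{2} + 2\right) + 3 = \left(2 + M^{2}\right) + 3 = 5 + M^{2}$)
$K{\left(k \right)} = 14 \sqrt{k}$ ($K{\left(k \right)} = \left(5 + 3^{2}\right) \sqrt{k} = \left(5 + 9\right) \sqrt{k} = 14 \sqrt{k}$)
$K{\left(11 \right)} + 112 n{\left(-5 \right)} = 14 \sqrt{11} + 112 \left(-5\right) = 14 \sqrt{11} - 560 = -560 + 14 \sqrt{11}$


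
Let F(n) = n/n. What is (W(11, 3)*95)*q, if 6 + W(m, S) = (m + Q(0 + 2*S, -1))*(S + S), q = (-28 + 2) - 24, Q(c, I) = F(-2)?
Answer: -313500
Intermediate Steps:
F(n) = 1
Q(c, I) = 1
q = -50 (q = -26 - 24 = -50)
W(m, S) = -6 + 2*S*(1 + m) (W(m, S) = -6 + (m + 1)*(S + S) = -6 + (1 + m)*(2*S) = -6 + 2*S*(1 + m))
(W(11, 3)*95)*q = ((-6 + 2*3 + 2*3*11)*95)*(-50) = ((-6 + 6 + 66)*95)*(-50) = (66*95)*(-50) = 6270*(-50) = -313500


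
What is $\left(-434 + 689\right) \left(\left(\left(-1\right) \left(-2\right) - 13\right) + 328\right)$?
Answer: $80835$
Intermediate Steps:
$\left(-434 + 689\right) \left(\left(\left(-1\right) \left(-2\right) - 13\right) + 328\right) = 255 \left(\left(2 - 13\right) + 328\right) = 255 \left(-11 + 328\right) = 255 \cdot 317 = 80835$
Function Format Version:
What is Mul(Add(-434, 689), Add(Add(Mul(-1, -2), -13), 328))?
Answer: 80835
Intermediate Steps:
Mul(Add(-434, 689), Add(Add(Mul(-1, -2), -13), 328)) = Mul(255, Add(Add(2, -13), 328)) = Mul(255, Add(-11, 328)) = Mul(255, 317) = 80835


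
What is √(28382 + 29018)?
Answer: 10*√574 ≈ 239.58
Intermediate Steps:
√(28382 + 29018) = √57400 = 10*√574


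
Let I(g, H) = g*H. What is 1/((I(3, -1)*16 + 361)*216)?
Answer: 1/67608 ≈ 1.4791e-5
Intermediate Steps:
I(g, H) = H*g
1/((I(3, -1)*16 + 361)*216) = 1/((-1*3*16 + 361)*216) = 1/((-3*16 + 361)*216) = 1/((-48 + 361)*216) = 1/(313*216) = 1/67608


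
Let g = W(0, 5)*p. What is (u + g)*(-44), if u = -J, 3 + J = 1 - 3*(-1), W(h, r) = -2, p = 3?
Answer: 308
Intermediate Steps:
J = 1 (J = -3 + (1 - 3*(-1)) = -3 + (1 + 3) = -3 + 4 = 1)
g = -6 (g = -2*3 = -6)
u = -1 (u = -1*1 = -1)
(u + g)*(-44) = (-1 - 6)*(-44) = -7*(-44) = 308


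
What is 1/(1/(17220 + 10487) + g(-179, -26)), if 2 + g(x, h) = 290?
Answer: 27707/7979617 ≈ 0.0034722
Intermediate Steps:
g(x, h) = 288 (g(x, h) = -2 + 290 = 288)
1/(1/(17220 + 10487) + g(-179, -26)) = 1/(1/(17220 + 10487) + 288) = 1/(1/27707 + 288) = 1/(7979617/27707) = 27707/7979617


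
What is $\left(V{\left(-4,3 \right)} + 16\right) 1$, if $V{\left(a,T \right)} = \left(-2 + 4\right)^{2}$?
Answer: $20$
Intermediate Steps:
$V{\left(a,T \right)} = 4$ ($V{\left(a,T \right)} = 2^{2} = 4$)
$\left(V{\left(-4,3 \right)} + 16\right) 1 = \left(4 + 16\right) 1 = 20 \cdot 1 = 20$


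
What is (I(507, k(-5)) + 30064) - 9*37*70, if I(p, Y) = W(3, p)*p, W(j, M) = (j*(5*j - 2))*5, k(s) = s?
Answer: 105619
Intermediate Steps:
W(j, M) = 5*j*(-2 + 5*j) (W(j, M) = (j*(-2 + 5*j))*5 = 5*j*(-2 + 5*j))
I(p, Y) = 195*p (I(p, Y) = (5*3*(-2 + 5*3))*p = (5*3*(-2 + 15))*p = (5*3*13)*p = 195*p)
(I(507, k(-5)) + 30064) - 9*37*70 = (195*507 + 30064) - 9*37*70 = (98865 + 30064) - 333*70 = 128929 - 23310 = 105619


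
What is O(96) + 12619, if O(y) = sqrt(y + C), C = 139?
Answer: 12619 + sqrt(235) ≈ 12634.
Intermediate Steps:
O(y) = sqrt(139 + y) (O(y) = sqrt(y + 139) = sqrt(139 + y))
O(96) + 12619 = sqrt(139 + 96) + 12619 = sqrt(235) + 12619 = 12619 + sqrt(235)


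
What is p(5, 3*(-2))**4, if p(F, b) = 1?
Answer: 1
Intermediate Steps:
p(5, 3*(-2))**4 = 1**4 = 1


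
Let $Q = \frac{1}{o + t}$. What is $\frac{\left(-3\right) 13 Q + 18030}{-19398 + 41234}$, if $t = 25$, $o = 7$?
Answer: $\frac{576921}{698752} \approx 0.82564$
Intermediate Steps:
$Q = \frac{1}{32}$ ($Q = \frac{1}{7 + 25} = \frac{1}{32} \approx 0.03125$)
$\frac{\left(-3\right) 13 Q + 18030}{-19398 + 41234} = \frac{\left(-3\right) 13 \cdot \frac{1}{32} + 18030}{-19398 + 41234} = \frac{\left(-39\right) \frac{1}{32} + 18030}{21836} = \left(- \frac{39}{32} + 18030\right) \frac{1}{21836} = \frac{576921}{32} \cdot \frac{1}{21836} = \frac{576921}{698752}$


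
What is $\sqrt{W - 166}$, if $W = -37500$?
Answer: $i \sqrt{37666} \approx 194.08 i$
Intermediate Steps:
$\sqrt{W - 166} = \sqrt{-37500 - 166} = \sqrt{-37666} = i \sqrt{37666}$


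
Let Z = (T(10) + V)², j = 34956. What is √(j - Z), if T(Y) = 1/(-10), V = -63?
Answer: √3097439/10 ≈ 176.00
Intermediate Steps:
T(Y) = -⅒
Z = 398161/100 (Z = (-⅒ - 63)² = (-631/10)² = 398161/100 ≈ 3981.6)
√(j - Z) = √(34956 - 1*398161/100) = √(34956 - 398161/100) = √(3097439/100) = √3097439/10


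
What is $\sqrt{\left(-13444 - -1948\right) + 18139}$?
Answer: $\sqrt{6643} \approx 81.505$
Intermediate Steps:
$\sqrt{\left(-13444 - -1948\right) + 18139} = \sqrt{\left(-13444 + 1948\right) + 18139} = \sqrt{-11496 + 18139} = \sqrt{6643}$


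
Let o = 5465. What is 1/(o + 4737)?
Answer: 1/10202 ≈ 9.8020e-5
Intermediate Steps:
1/(o + 4737) = 1/(5465 + 4737) = 1/10202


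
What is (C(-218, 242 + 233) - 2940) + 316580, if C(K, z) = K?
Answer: 313422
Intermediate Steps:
(C(-218, 242 + 233) - 2940) + 316580 = (-218 - 2940) + 316580 = -3158 + 316580 = 313422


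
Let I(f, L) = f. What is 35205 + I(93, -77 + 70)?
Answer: 35298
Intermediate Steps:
35205 + I(93, -77 + 70) = 35205 + 93 = 35298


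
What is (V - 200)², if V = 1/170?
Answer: 1155932001/28900 ≈ 39998.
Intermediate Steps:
V = 1/170 ≈ 0.0058824
(V - 200)² = (1/170 - 200)² = (-33999/170)² = 1155932001/28900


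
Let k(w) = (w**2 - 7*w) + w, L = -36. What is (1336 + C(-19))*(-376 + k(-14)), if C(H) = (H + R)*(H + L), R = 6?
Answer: -196896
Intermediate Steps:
k(w) = w**2 - 6*w
C(H) = (-36 + H)*(6 + H) (C(H) = (H + 6)*(H - 36) = (6 + H)*(-36 + H) = (-36 + H)*(6 + H))
(1336 + C(-19))*(-376 + k(-14)) = (1336 + (-216 + (-19)**2 - 30*(-19)))*(-376 - 14*(-6 - 14)) = (1336 + (-216 + 361 + 570))*(-376 - 14*(-20)) = (1336 + 715)*(-376 + 280) = 2051*(-96) = -196896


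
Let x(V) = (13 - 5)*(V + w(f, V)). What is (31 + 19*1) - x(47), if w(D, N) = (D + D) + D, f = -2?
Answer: -278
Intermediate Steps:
w(D, N) = 3*D (w(D, N) = 2*D + D = 3*D)
x(V) = -48 + 8*V (x(V) = (13 - 5)*(V + 3*(-2)) = 8*(V - 6) = 8*(-6 + V) = -48 + 8*V)
(31 + 19*1) - x(47) = (31 + 19*1) - (-48 + 8*47) = (31 + 19) - (-48 + 376) = 50 - 1*328 = 50 - 328 = -278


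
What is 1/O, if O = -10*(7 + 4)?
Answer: -1/110 ≈ -0.0090909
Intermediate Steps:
O = -110 (O = -10*11 = -110)
1/O = 1/(-110) = -1/110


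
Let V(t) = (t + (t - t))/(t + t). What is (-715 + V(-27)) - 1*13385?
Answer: -28199/2 ≈ -14100.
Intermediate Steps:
V(t) = 1/2 (V(t) = (t + 0)/((2*t)) = t*(1/(2*t)) = 1/2)
(-715 + V(-27)) - 1*13385 = (-715 + 1/2) - 1*13385 = -1429/2 - 13385 = -28199/2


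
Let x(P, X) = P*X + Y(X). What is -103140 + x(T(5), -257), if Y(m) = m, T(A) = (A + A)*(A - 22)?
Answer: -59707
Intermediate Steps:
T(A) = 2*A*(-22 + A) (T(A) = (2*A)*(-22 + A) = 2*A*(-22 + A))
x(P, X) = X + P*X (x(P, X) = P*X + X = X + P*X)
-103140 + x(T(5), -257) = -103140 - 257*(1 + 2*5*(-22 + 5)) = -103140 - 257*(1 + 2*5*(-17)) = -103140 - 257*(1 - 170) = -103140 - 257*(-169) = -103140 + 43433 = -59707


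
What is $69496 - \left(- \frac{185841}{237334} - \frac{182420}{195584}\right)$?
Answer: $\frac{403249489306775}{5802341632} \approx 69498.0$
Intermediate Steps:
$69496 - \left(- \frac{185841}{237334} - \frac{182420}{195584}\right) = 69496 - \left(\left(-185841\right) \frac{1}{237334} - \frac{45605}{48896}\right) = 69496 - \left(- \frac{185841}{237334} - \frac{45605}{48896}\right) = 69496 - - \frac{9955249303}{5802341632} = 69496 + \frac{9955249303}{5802341632} = \frac{403249489306775}{5802341632}$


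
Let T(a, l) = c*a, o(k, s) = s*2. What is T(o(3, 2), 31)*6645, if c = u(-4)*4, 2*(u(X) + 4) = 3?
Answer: -265800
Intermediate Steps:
o(k, s) = 2*s
u(X) = -5/2 (u(X) = -4 + (½)*3 = -4 + 3/2 = -5/2)
c = -10 (c = -5/2*4 = -10)
T(a, l) = -10*a
T(o(3, 2), 31)*6645 = -20*2*6645 = -10*4*6645 = -40*6645 = -265800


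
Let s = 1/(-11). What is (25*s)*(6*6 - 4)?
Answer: -800/11 ≈ -72.727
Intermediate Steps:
s = -1/11 ≈ -0.090909
(25*s)*(6*6 - 4) = (25*(-1/11))*(6*6 - 4) = -25*(36 - 4)/11 = -25/11*32 = -800/11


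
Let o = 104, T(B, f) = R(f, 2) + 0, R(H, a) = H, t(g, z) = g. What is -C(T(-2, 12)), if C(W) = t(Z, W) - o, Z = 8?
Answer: 96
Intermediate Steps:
T(B, f) = f (T(B, f) = f + 0 = f)
C(W) = -96 (C(W) = 8 - 1*104 = 8 - 104 = -96)
-C(T(-2, 12)) = -1*(-96) = 96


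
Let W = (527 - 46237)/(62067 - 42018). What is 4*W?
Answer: -182840/20049 ≈ -9.1197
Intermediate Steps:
W = -45710/20049 ≈ -2.2799
4*W = 4*(-45710/20049) = -182840/20049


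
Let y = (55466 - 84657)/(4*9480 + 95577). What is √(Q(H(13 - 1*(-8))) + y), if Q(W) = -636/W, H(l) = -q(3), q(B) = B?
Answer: √419361142109/44499 ≈ 14.553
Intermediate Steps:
H(l) = -3 (H(l) = -1*3 = -3)
y = -29191/133497 (y = -29191/(37920 + 95577) = -29191/133497 ≈ -0.21866)
√(Q(H(13 - 1*(-8))) + y) = √(-636/(-3) - 29191/133497) = √(-636*(-⅓) - 29191/133497) = √(212 - 29191/133497) = √(28272173/133497) = √419361142109/44499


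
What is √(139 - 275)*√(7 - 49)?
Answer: -4*√357 ≈ -75.578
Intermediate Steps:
√(139 - 275)*√(7 - 49) = √(-136)*√(-42) = (2*I*√34)*(I*√42) = -4*√357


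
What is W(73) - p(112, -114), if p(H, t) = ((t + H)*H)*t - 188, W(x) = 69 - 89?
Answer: -25368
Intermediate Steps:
W(x) = -20
p(H, t) = -188 + H*t*(H + t) (p(H, t) = ((H + t)*H)*t - 188 = (H*(H + t))*t - 188 = H*t*(H + t) - 188 = -188 + H*t*(H + t))
W(73) - p(112, -114) = -20 - (-188 + 112*(-114)² - 114*112²) = -20 - (-188 + 112*12996 - 114*12544) = -20 - (-188 + 1455552 - 1430016) = -20 - 1*25348 = -20 - 25348 = -25368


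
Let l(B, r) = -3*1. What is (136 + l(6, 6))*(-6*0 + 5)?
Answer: 665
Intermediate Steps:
l(B, r) = -3
(136 + l(6, 6))*(-6*0 + 5) = (136 - 3)*(-6*0 + 5) = 133*(0 + 5) = 133*5 = 665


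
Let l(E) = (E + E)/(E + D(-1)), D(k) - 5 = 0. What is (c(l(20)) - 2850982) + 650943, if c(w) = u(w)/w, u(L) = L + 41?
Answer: -17600099/8 ≈ -2.2000e+6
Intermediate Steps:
D(k) = 5 (D(k) = 5 + 0 = 5)
u(L) = 41 + L
l(E) = 2*E/(5 + E) (l(E) = (E + E)/(E + 5) = (2*E)/(5 + E) = 2*E/(5 + E))
c(w) = (41 + w)/w
(c(l(20)) - 2850982) + 650943 = ((41 + 2*20/(5 + 20))/((2*20/(5 + 20))) - 2850982) + 650943 = ((41 + 2*20/25)/((2*20/25)) - 2850982) + 650943 = ((41 + 2*20*(1/25))/((2*20*(1/25))) - 2850982) + 650943 = ((41 + 8/5)/(8/5) - 2850982) + 650943 = ((5/8)*(213/5) - 2850982) + 650943 = (213/8 - 2850982) + 650943 = -22807643/8 + 650943 = -17600099/8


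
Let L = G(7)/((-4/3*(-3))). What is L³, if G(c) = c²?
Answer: 117649/64 ≈ 1838.3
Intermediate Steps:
L = 49/4 (L = 7²/((-4/3*(-3))) = 49/((-4*⅓*(-3))) = 49/((-4/3*(-3))) = 49/4 ≈ 12.250)
L³ = (49/4)³ = 117649/64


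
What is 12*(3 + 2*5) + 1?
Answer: 157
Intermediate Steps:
12*(3 + 2*5) + 1 = 12*(3 + 10) + 1 = 12*13 + 1 = 156 + 1 = 157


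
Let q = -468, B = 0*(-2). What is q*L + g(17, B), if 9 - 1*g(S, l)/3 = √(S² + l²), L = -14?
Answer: 6528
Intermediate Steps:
B = 0
g(S, l) = 27 - 3*√(S² + l²)
q*L + g(17, B) = -468*(-14) + (27 - 3*√(17² + 0²)) = 6552 + (27 - 3*√(289 + 0)) = 6552 + (27 - 3*√289) = 6552 + (27 - 3*17) = 6552 + (27 - 51) = 6552 - 24 = 6528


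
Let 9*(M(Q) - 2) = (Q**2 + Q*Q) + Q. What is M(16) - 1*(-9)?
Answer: 209/3 ≈ 69.667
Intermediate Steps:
M(Q) = 2 + Q/9 + 2*Q**2/9 (M(Q) = 2 + ((Q**2 + Q*Q) + Q)/9 = 2 + ((Q**2 + Q**2) + Q)/9 = 2 + (2*Q**2 + Q)/9 = 2 + (Q + 2*Q**2)/9 = 2 + (Q/9 + 2*Q**2/9) = 2 + Q/9 + 2*Q**2/9)
M(16) - 1*(-9) = (2 + (1/9)*16 + (2/9)*16**2) - 1*(-9) = (2 + 16/9 + (2/9)*256) + 9 = (2 + 16/9 + 512/9) + 9 = 182/3 + 9 = 209/3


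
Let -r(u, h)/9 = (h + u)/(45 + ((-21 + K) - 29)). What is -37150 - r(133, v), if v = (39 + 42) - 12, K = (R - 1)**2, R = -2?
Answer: -73391/2 ≈ -36696.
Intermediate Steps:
K = 9 (K = (-2 - 1)**2 = (-3)**2 = 9)
v = 69 (v = 81 - 12 = 69)
r(u, h) = -9*h/4 - 9*u/4 (r(u, h) = -9*(h + u)/(45 + ((-21 + 9) - 29)) = -9*(h + u)/(45 + (-12 - 29)) = -9*(h + u)/(45 - 41) = -9*(h + u)/4 = -9*(h/4 + u/4) = -9*h/4 - 9*u/4)
-37150 - r(133, v) = -37150 - (-9/4*69 - 9/4*133) = -37150 - (-621/4 - 1197/4) = -37150 - 1*(-909/2) = -37150 + 909/2 = -73391/2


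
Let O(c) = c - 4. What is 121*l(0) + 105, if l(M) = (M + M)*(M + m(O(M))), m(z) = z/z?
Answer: 105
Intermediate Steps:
O(c) = -4 + c
m(z) = 1
l(M) = 2*M*(1 + M) (l(M) = (M + M)*(M + 1) = (2*M)*(1 + M) = 2*M*(1 + M))
121*l(0) + 105 = 121*(2*0*(1 + 0)) + 105 = 121*(2*0*1) + 105 = 121*0 + 105 = 0 + 105 = 105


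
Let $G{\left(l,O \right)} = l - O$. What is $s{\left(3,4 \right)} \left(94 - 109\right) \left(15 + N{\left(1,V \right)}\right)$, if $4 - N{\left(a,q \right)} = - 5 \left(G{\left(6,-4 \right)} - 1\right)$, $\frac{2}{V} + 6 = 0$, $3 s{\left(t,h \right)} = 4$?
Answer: $-1280$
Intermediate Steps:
$s{\left(t,h \right)} = \frac{4}{3}$ ($s{\left(t,h \right)} = \frac{1}{3} \cdot 4 = \frac{4}{3}$)
$V = - \frac{1}{3}$ ($V = \frac{2}{-6 + 0} = \frac{2}{-6} = 2 \left(- \frac{1}{6}\right) = - \frac{1}{3} \approx -0.33333$)
$N{\left(a,q \right)} = 49$ ($N{\left(a,q \right)} = 4 - - 5 \left(\left(6 - -4\right) - 1\right) = 4 - - 5 \left(\left(6 + 4\right) - 1\right) = 4 - - 5 \left(10 - 1\right) = 4 - \left(-5\right) 9 = 4 - -45 = 4 + 45 = 49$)
$s{\left(3,4 \right)} \left(94 - 109\right) \left(15 + N{\left(1,V \right)}\right) = \frac{4 \left(94 - 109\right) \left(15 + 49\right)}{3} = \frac{4 \left(\left(-15\right) 64\right)}{3} = \frac{4}{3} \left(-960\right) = -1280$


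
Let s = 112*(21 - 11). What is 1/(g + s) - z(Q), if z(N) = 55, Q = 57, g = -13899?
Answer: -702846/12779 ≈ -55.000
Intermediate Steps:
s = 1120 (s = 112*10 = 1120)
1/(g + s) - z(Q) = 1/(-13899 + 1120) - 1*55 = 1/(-12779) - 55 = -1/12779 - 55 = -702846/12779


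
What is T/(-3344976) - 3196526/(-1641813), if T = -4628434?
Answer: 3048554310703/915304180248 ≈ 3.3306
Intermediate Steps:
T/(-3344976) - 3196526/(-1641813) = -4628434/(-3344976) - 3196526/(-1641813) = -4628434*(-1/3344976) - 3196526*(-1/1641813) = 2314217/1672488 + 3196526/1641813 = 3048554310703/915304180248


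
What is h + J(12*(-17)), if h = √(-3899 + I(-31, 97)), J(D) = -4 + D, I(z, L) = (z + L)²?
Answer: -208 + √457 ≈ -186.62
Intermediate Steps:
I(z, L) = (L + z)²
h = √457 (h = √(-3899 + (97 - 31)²) = √(-3899 + 66²) = √(-3899 + 4356) = √457 ≈ 21.378)
h + J(12*(-17)) = √457 + (-4 + 12*(-17)) = √457 + (-4 - 204) = √457 - 208 = -208 + √457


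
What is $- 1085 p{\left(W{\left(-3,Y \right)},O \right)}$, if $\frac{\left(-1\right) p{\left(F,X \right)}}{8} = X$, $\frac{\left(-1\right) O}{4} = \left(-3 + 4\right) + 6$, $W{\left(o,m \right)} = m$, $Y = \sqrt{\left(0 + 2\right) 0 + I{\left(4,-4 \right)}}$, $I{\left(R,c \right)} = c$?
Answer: $-243040$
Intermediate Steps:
$Y = 2 i$ ($Y = \sqrt{\left(0 + 2\right) 0 - 4} = \sqrt{2 \cdot 0 - 4} = \sqrt{0 - 4} = \sqrt{-4} = 2 i \approx 2.0 i$)
$O = -28$ ($O = - 4 \left(\left(-3 + 4\right) + 6\right) = - 4 \left(1 + 6\right) = \left(-4\right) 7 = -28$)
$p{\left(F,X \right)} = - 8 X$
$- 1085 p{\left(W{\left(-3,Y \right)},O \right)} = - 1085 \left(\left(-8\right) \left(-28\right)\right) = \left(-1085\right) 224 = -243040$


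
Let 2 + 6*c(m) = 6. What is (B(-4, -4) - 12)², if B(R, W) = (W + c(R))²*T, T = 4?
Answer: 85264/81 ≈ 1052.6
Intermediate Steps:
c(m) = ⅔ (c(m) = -⅓ + (⅙)*6 = -⅓ + 1 = ⅔)
B(R, W) = 4*(⅔ + W)² (B(R, W) = (W + ⅔)²*4 = (⅔ + W)²*4 = 4*(⅔ + W)²)
(B(-4, -4) - 12)² = (4*(2 + 3*(-4))²/9 - 12)² = (4*(2 - 12)²/9 - 12)² = ((4/9)*(-10)² - 12)² = ((4/9)*100 - 12)² = (400/9 - 12)² = (292/9)² = 85264/81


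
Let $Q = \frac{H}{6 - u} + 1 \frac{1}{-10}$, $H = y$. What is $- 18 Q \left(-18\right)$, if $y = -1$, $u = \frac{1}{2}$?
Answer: $- \frac{5022}{55} \approx -91.309$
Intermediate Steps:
$u = \frac{1}{2} \approx 0.5$
$H = -1$
$Q = - \frac{31}{110}$ ($Q = - \frac{1}{6 - \frac{1}{2}} + 1 \frac{1}{-10} = - \frac{1}{6 - \frac{1}{2}} + 1 \left(- \frac{1}{10}\right) = - \frac{1}{\frac{11}{2}} - \frac{1}{10} = \left(-1\right) \frac{2}{11} - \frac{1}{10} = - \frac{2}{11} - \frac{1}{10} = - \frac{31}{110} \approx -0.28182$)
$- 18 Q \left(-18\right) = \left(-18\right) \left(- \frac{31}{110}\right) \left(-18\right) = \frac{279}{55} \left(-18\right) = - \frac{5022}{55}$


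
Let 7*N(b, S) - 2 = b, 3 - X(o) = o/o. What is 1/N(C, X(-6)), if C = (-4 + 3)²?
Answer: 7/3 ≈ 2.3333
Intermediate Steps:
X(o) = 2 (X(o) = 3 - o/o = 3 - 1*1 = 3 - 1 = 2)
C = 1 (C = (-1)² = 1)
N(b, S) = 2/7 + b/7
1/N(C, X(-6)) = 1/(2/7 + (⅐)*1) = 1/(2/7 + ⅐) = 1/(3/7) = 7/3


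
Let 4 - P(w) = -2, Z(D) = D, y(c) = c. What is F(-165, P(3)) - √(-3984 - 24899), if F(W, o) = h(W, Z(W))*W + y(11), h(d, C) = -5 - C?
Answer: -26389 - I*√28883 ≈ -26389.0 - 169.95*I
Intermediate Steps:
P(w) = 6 (P(w) = 4 - 1*(-2) = 4 + 2 = 6)
F(W, o) = 11 + W*(-5 - W) (F(W, o) = (-5 - W)*W + 11 = W*(-5 - W) + 11 = 11 + W*(-5 - W))
F(-165, P(3)) - √(-3984 - 24899) = (11 - 1*(-165)*(5 - 165)) - √(-3984 - 24899) = (11 - 1*(-165)*(-160)) - √(-28883) = (11 - 26400) - I*√28883 = -26389 - I*√28883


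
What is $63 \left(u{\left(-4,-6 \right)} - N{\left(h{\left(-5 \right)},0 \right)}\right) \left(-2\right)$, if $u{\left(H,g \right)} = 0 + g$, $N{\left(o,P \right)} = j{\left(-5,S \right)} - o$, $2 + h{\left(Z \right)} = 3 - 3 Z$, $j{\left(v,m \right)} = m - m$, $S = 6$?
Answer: $-1260$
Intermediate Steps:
$j{\left(v,m \right)} = 0$
$h{\left(Z \right)} = 1 - 3 Z$ ($h{\left(Z \right)} = -2 - \left(-3 + 3 Z\right) = 1 - 3 Z$)
$N{\left(o,P \right)} = - o$ ($N{\left(o,P \right)} = 0 - o = - o$)
$u{\left(H,g \right)} = g$
$63 \left(u{\left(-4,-6 \right)} - N{\left(h{\left(-5 \right)},0 \right)}\right) \left(-2\right) = 63 \left(-6 - - (1 - -15)\right) \left(-2\right) = 63 \left(-6 - - (1 + 15)\right) \left(-2\right) = 63 \left(-6 - \left(-1\right) 16\right) \left(-2\right) = 63 \left(-6 - -16\right) \left(-2\right) = 63 \left(-6 + 16\right) \left(-2\right) = 63 \cdot 10 \left(-2\right) = 630 \left(-2\right) = -1260$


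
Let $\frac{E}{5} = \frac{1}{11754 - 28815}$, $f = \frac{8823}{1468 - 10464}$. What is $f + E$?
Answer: $- \frac{870371}{887172} \approx -0.98106$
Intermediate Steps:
$f = - \frac{51}{52}$ ($f = \frac{8823}{1468 - 10464} = \frac{8823}{-8996} = 8823 \left(- \frac{1}{8996}\right) = - \frac{51}{52} \approx -0.98077$)
$E = - \frac{5}{17061}$ ($E = \frac{5}{11754 - 28815} = \frac{5}{-17061} = 5 \left(- \frac{1}{17061}\right) = - \frac{5}{17061} \approx -0.00029307$)
$f + E = - \frac{51}{52} - \frac{5}{17061} = - \frac{870371}{887172}$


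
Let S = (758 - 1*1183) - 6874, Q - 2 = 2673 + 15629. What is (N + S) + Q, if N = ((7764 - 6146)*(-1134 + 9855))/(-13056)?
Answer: 1270301/128 ≈ 9924.2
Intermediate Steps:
Q = 18304 (Q = 2 + (2673 + 15629) = 2 + 18302 = 18304)
S = -7299 (S = (758 - 1183) - 6874 = -425 - 6874 = -7299)
N = -138339/128 (N = (1618*8721)*(-1/13056) = 14110578*(-1/13056) = -138339/128 ≈ -1080.8)
(N + S) + Q = (-138339/128 - 7299) + 18304 = -1072611/128 + 18304 = 1270301/128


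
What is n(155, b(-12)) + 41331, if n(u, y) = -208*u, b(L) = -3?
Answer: 9091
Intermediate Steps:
n(155, b(-12)) + 41331 = -208*155 + 41331 = -32240 + 41331 = 9091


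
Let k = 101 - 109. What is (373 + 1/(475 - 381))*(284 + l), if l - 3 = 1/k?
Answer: 80469585/752 ≈ 1.0701e+5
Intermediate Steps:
k = -8
l = 23/8 (l = 3 + 1/(-8) = 3 - ⅛ = 23/8 ≈ 2.8750)
(373 + 1/(475 - 381))*(284 + l) = (373 + 1/(475 - 381))*(284 + 23/8) = (373 + 1/94)*(2295/8) = (35063/94)*(2295/8) = 80469585/752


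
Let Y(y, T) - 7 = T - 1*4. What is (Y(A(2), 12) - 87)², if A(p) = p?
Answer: 5184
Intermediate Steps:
Y(y, T) = 3 + T (Y(y, T) = 7 + (T - 1*4) = 7 + (T - 4) = 7 + (-4 + T) = 3 + T)
(Y(A(2), 12) - 87)² = ((3 + 12) - 87)² = (15 - 87)² = (-72)² = 5184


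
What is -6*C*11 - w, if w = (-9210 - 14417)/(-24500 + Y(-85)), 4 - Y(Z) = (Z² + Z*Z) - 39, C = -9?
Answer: 23087131/38907 ≈ 593.39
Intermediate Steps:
Y(Z) = 43 - 2*Z² (Y(Z) = 4 - ((Z² + Z*Z) - 39) = 4 - ((Z² + Z²) - 39) = 4 - (2*Z² - 39) = 4 - (-39 + 2*Z²) = 4 + (39 - 2*Z²) = 43 - 2*Z²)
w = 23627/38907 (w = (-9210 - 14417)/(-24500 + (43 - 2*(-85)²)) = -23627/(-24500 + (43 - 2*7225)) = -23627/(-24500 + (43 - 14450)) = -23627/(-24500 - 14407) = -23627/(-38907) = -23627*(-1/38907) = 23627/38907 ≈ 0.60727)
-6*C*11 - w = -6*(-9)*11 - 1*23627/38907 = 54*11 - 23627/38907 = 594 - 23627/38907 = 23087131/38907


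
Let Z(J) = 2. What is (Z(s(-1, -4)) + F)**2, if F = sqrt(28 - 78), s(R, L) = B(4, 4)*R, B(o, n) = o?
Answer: -46 + 20*I*sqrt(2) ≈ -46.0 + 28.284*I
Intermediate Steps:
s(R, L) = 4*R
F = 5*I*sqrt(2) (F = sqrt(-50) = 5*I*sqrt(2) ≈ 7.0711*I)
(Z(s(-1, -4)) + F)**2 = (2 + 5*I*sqrt(2))**2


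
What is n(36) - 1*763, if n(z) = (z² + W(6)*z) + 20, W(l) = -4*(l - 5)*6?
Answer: -311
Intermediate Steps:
W(l) = 120 - 24*l (W(l) = -4*(-5 + l)*6 = (20 - 4*l)*6 = 120 - 24*l)
n(z) = 20 + z² - 24*z (n(z) = (z² + (120 - 24*6)*z) + 20 = (z² + (120 - 144)*z) + 20 = (z² - 24*z) + 20 = 20 + z² - 24*z)
n(36) - 1*763 = (20 + 36² - 24*36) - 1*763 = (20 + 1296 - 864) - 763 = 452 - 763 = -311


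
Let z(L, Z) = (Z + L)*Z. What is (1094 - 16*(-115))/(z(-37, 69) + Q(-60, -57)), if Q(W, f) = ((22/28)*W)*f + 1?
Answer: 20538/34273 ≈ 0.59925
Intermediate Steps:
Q(W, f) = 1 + 11*W*f/14 (Q(W, f) = ((22*(1/28))*W)*f + 1 = (11*W/14)*f + 1 = 11*W*f/14 + 1 = 1 + 11*W*f/14)
z(L, Z) = Z*(L + Z) (z(L, Z) = (L + Z)*Z = Z*(L + Z))
(1094 - 16*(-115))/(z(-37, 69) + Q(-60, -57)) = (1094 - 16*(-115))/(69*(-37 + 69) + (1 + (11/14)*(-60)*(-57))) = (1094 + 1840)/(69*32 + (1 + 18810/7)) = 2934/(2208 + 18817/7) = 2934/(34273/7) = 2934*(7/34273) = 20538/34273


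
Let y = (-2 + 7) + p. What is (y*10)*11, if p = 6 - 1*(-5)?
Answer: 1760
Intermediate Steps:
p = 11 (p = 6 + 5 = 11)
y = 16 (y = (-2 + 7) + 11 = 5 + 11 = 16)
(y*10)*11 = (16*10)*11 = 160*11 = 1760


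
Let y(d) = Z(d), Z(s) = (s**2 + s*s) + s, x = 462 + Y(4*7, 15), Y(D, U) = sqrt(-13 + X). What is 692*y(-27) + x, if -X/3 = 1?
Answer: 990714 + 4*I ≈ 9.9071e+5 + 4.0*I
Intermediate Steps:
X = -3 (X = -3*1 = -3)
Y(D, U) = 4*I (Y(D, U) = sqrt(-13 - 3) = sqrt(-16) = 4*I)
x = 462 + 4*I ≈ 462.0 + 4.0*I
Z(s) = s + 2*s**2 (Z(s) = (s**2 + s**2) + s = 2*s**2 + s = s + 2*s**2)
y(d) = d*(1 + 2*d)
692*y(-27) + x = 692*(-27*(1 + 2*(-27))) + (462 + 4*I) = 692*(-27*(1 - 54)) + (462 + 4*I) = 692*(-27*(-53)) + (462 + 4*I) = 692*1431 + (462 + 4*I) = 990252 + (462 + 4*I) = 990714 + 4*I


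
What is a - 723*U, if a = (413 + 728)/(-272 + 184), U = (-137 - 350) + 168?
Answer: 20294915/88 ≈ 2.3062e+5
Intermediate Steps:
U = -319 (U = -487 + 168 = -319)
a = -1141/88 (a = 1141/(-88) = 1141*(-1/88) = -1141/88 ≈ -12.966)
a - 723*U = -1141/88 - 723*(-319) = -1141/88 + 230637 = 20294915/88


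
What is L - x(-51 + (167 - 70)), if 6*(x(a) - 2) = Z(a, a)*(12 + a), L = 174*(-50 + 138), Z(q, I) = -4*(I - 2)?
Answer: 51034/3 ≈ 17011.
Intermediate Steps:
Z(q, I) = 8 - 4*I (Z(q, I) = -4*(-2 + I) = 8 - 4*I)
L = 15312 (L = 174*88 = 15312)
x(a) = 2 + (8 - 4*a)*(12 + a)/6 (x(a) = 2 + ((8 - 4*a)*(12 + a))/6 = 2 + (8 - 4*a)*(12 + a)/6)
L - x(-51 + (167 - 70)) = 15312 - (18 - 20*(-51 + (167 - 70))/3 - 2*(-51 + (167 - 70))²/3) = 15312 - (18 - 20*(-51 + 97)/3 - 2*(-51 + 97)²/3) = 15312 - (18 - 20/3*46 - ⅔*46²) = 15312 - (18 - 920/3 - ⅔*2116) = 15312 - (18 - 920/3 - 4232/3) = 15312 - 1*(-5098/3) = 15312 + 5098/3 = 51034/3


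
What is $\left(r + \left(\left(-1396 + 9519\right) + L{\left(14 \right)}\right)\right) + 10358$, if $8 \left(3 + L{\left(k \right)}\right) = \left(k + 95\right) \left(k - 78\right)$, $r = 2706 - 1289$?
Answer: $19023$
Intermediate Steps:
$r = 1417$ ($r = 2706 - 1289 = 1417$)
$L{\left(k \right)} = -3 + \frac{\left(-78 + k\right) \left(95 + k\right)}{8}$ ($L{\left(k \right)} = -3 + \frac{\left(k + 95\right) \left(k - 78\right)}{8} = -3 + \frac{\left(95 + k\right) \left(-78 + k\right)}{8} = -3 + \frac{\left(-78 + k\right) \left(95 + k\right)}{8}$)
$\left(r + \left(\left(-1396 + 9519\right) + L{\left(14 \right)}\right)\right) + 10358 = \left(1417 + \left(\left(-1396 + 9519\right) + \left(- \frac{3717}{4} + \frac{14^{2}}{8} + \frac{17}{8} \cdot 14\right)\right)\right) + 10358 = \left(1417 + \left(8123 + \left(- \frac{3717}{4} + \frac{1}{8} \cdot 196 + \frac{119}{4}\right)\right)\right) + 10358 = \left(1417 + \left(8123 + \left(- \frac{3717}{4} + \frac{49}{2} + \frac{119}{4}\right)\right)\right) + 10358 = \left(1417 + \left(8123 - 875\right)\right) + 10358 = \left(1417 + 7248\right) + 10358 = 8665 + 10358 = 19023$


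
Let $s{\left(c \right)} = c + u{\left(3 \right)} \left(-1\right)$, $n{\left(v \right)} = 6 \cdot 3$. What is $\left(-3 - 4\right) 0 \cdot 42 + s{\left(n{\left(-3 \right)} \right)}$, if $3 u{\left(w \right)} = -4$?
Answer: $\frac{58}{3} \approx 19.333$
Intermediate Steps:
$n{\left(v \right)} = 18$
$u{\left(w \right)} = - \frac{4}{3}$ ($u{\left(w \right)} = \frac{1}{3} \left(-4\right) = - \frac{4}{3}$)
$s{\left(c \right)} = \frac{4}{3} + c$ ($s{\left(c \right)} = c - - \frac{4}{3} = c + \frac{4}{3} = \frac{4}{3} + c$)
$\left(-3 - 4\right) 0 \cdot 42 + s{\left(n{\left(-3 \right)} \right)} = \left(-3 - 4\right) 0 \cdot 42 + \left(\frac{4}{3} + 18\right) = \left(-7\right) 0 \cdot 42 + \frac{58}{3} = 0 \cdot 42 + \frac{58}{3} = 0 + \frac{58}{3} = \frac{58}{3}$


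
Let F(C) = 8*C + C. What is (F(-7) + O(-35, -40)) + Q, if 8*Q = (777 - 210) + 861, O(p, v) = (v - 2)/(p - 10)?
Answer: 3493/30 ≈ 116.43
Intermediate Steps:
O(p, v) = (-2 + v)/(-10 + p)
Q = 357/2 (Q = ((777 - 210) + 861)/8 = (567 + 861)/8 = (⅛)*1428 = 357/2 ≈ 178.50)
F(C) = 9*C
(F(-7) + O(-35, -40)) + Q = (9*(-7) + (-2 - 40)/(-10 - 35)) + 357/2 = (-63 - 42/(-45)) + 357/2 = (-63 - 1/45*(-42)) + 357/2 = (-63 + 14/15) + 357/2 = -931/15 + 357/2 = 3493/30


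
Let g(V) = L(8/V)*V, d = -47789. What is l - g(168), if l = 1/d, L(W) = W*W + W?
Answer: -1201555/143367 ≈ -8.3810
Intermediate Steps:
L(W) = W + W² (L(W) = W² + W = W + W²)
g(V) = 8 + 64/V (g(V) = ((8/V)*(1 + 8/V))*V = (8*(1 + 8/V)/V)*V = 8 + 64/V)
l = -1/47789 (l = 1/(-47789) = -1/47789 ≈ -2.0925e-5)
l - g(168) = -1/47789 - (8 + 64/168) = -1/47789 - (8 + 64*(1/168)) = -1/47789 - (8 + 8/21) = -1/47789 - 1*176/21 = -1/47789 - 176/21 = -1201555/143367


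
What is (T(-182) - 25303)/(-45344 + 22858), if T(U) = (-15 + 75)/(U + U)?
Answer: 1151294/1023113 ≈ 1.1253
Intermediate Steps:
T(U) = 30/U (T(U) = 60/((2*U)) = 60*(1/(2*U)) = 30/U)
(T(-182) - 25303)/(-45344 + 22858) = (30/(-182) - 25303)/(-45344 + 22858) = (30*(-1/182) - 25303)/(-22486) = (-15/91 - 25303)*(-1/22486) = -2302588/91*(-1/22486) = 1151294/1023113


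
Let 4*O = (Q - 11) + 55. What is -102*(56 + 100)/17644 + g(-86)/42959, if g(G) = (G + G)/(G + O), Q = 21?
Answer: -47675526890/52868309571 ≈ -0.90178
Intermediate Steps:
O = 65/4 (O = ((21 - 11) + 55)/4 = (10 + 55)/4 = (¼)*65 = 65/4 ≈ 16.250)
g(G) = 2*G/(65/4 + G) (g(G) = (G + G)/(G + 65/4) = (2*G)/(65/4 + G) = 2*G/(65/4 + G))
-102*(56 + 100)/17644 + g(-86)/42959 = -102*(56 + 100)/17644 + (8*(-86)/(65 + 4*(-86)))/42959 = -102*156*(1/17644) + (8*(-86)/(65 - 344))*(1/42959) = -15912*1/17644 + (8*(-86)/(-279))*(1/42959) = -3978/4411 + (8*(-86)*(-1/279))*(1/42959) = -3978/4411 + (688/279)*(1/42959) = -3978/4411 + 688/11985561 = -47675526890/52868309571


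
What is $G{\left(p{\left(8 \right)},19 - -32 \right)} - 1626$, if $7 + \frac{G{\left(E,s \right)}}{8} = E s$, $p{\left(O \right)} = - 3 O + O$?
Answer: $-8210$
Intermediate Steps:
$p{\left(O \right)} = - 2 O$
$G{\left(E,s \right)} = -56 + 8 E s$
$G{\left(p{\left(8 \right)},19 - -32 \right)} - 1626 = \left(-56 + 8 \left(\left(-2\right) 8\right) \left(19 - -32\right)\right) - 1626 = \left(-56 + 8 \left(-16\right) \left(19 + 32\right)\right) - 1626 = \left(-56 + 8 \left(-16\right) 51\right) - 1626 = \left(-56 - 6528\right) - 1626 = -6584 - 1626 = -8210$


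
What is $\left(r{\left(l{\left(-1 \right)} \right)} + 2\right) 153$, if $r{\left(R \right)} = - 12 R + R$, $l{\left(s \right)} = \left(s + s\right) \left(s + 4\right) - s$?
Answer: $8721$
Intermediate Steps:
$l{\left(s \right)} = - s + 2 s \left(4 + s\right)$ ($l{\left(s \right)} = 2 s \left(4 + s\right) - s = - s + 2 s \left(4 + s\right)$)
$r{\left(R \right)} = - 11 R$
$\left(r{\left(l{\left(-1 \right)} \right)} + 2\right) 153 = \left(- 11 \left(- (7 + 2 \left(-1\right))\right) + 2\right) 153 = \left(- 11 \left(- (7 - 2)\right) + 2\right) 153 = \left(- 11 \left(\left(-1\right) 5\right) + 2\right) 153 = \left(\left(-11\right) \left(-5\right) + 2\right) 153 = \left(55 + 2\right) 153 = 57 \cdot 153 = 8721$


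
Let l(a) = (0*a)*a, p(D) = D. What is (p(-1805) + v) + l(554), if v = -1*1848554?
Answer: -1850359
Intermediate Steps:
l(a) = 0 (l(a) = 0*a = 0)
v = -1848554
(p(-1805) + v) + l(554) = (-1805 - 1848554) + 0 = -1850359 + 0 = -1850359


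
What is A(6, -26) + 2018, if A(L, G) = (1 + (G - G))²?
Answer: 2019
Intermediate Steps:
A(L, G) = 1 (A(L, G) = (1 + 0)² = 1² = 1)
A(6, -26) + 2018 = 1 + 2018 = 2019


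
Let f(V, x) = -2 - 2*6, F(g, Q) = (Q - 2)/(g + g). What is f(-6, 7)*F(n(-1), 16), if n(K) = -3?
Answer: 98/3 ≈ 32.667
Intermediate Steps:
F(g, Q) = (-2 + Q)/(2*g) (F(g, Q) = (-2 + Q)/((2*g)) = (-2 + Q)*(1/(2*g)) = (-2 + Q)/(2*g))
f(V, x) = -14 (f(V, x) = -2 - 12 = -14)
f(-6, 7)*F(n(-1), 16) = -7*(-2 + 16)/(-3) = -7*(-1)*14/3 = -14*(-7/3) = 98/3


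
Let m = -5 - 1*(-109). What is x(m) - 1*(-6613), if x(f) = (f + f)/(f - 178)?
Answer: 244577/37 ≈ 6610.2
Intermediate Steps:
m = 104 (m = -5 + 109 = 104)
x(f) = 2*f/(-178 + f) (x(f) = (2*f)/(-178 + f) = 2*f/(-178 + f))
x(m) - 1*(-6613) = 2*104/(-178 + 104) - 1*(-6613) = 2*104/(-74) + 6613 = 2*104*(-1/74) + 6613 = -104/37 + 6613 = 244577/37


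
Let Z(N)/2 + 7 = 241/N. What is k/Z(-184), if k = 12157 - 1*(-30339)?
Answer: -3909632/1529 ≈ -2557.0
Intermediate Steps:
k = 42496 (k = 12157 + 30339 = 42496)
Z(N) = -14 + 482/N (Z(N) = -14 + 2*(241/N) = -14 + 482/N)
k/Z(-184) = 42496/(-14 + 482/(-184)) = 42496/(-14 + 482*(-1/184)) = 42496/(-14 - 241/92) = 42496/(-1529/92) = 42496*(-92/1529) = -3909632/1529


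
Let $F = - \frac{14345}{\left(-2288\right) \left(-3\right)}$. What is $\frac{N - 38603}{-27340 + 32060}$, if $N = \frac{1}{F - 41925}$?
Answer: $- \frac{11109462606499}{1358357212400} \approx -8.1786$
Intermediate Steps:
$F = - \frac{14345}{6864} \approx -2.0899$
$N = - \frac{6864}{287787545}$ ($N = \frac{1}{- \frac{14345}{6864} - 41925} = \frac{1}{- \frac{287787545}{6864}} = - \frac{6864}{287787545} \approx -2.3851 \cdot 10^{-5}$)
$\frac{N - 38603}{-27340 + 32060} = \frac{- \frac{6864}{287787545} - 38603}{-27340 + 32060} = - \frac{11109462606499}{287787545 \cdot 4720} = \left(- \frac{11109462606499}{287787545}\right) \frac{1}{4720} = - \frac{11109462606499}{1358357212400}$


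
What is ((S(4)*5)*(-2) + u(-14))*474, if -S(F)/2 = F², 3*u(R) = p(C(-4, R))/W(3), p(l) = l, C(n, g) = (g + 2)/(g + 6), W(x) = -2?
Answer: 303123/2 ≈ 1.5156e+5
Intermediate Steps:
C(n, g) = (2 + g)/(6 + g)
u(R) = -(2 + R)/(6*(6 + R)) (u(R) = (((2 + R)/(6 + R))/(-2))/3 = (((2 + R)/(6 + R))*(-½))/3 = (-(2 + R)/(2*(6 + R)))/3 = -(2 + R)/(6*(6 + R)))
S(F) = -2*F²
((S(4)*5)*(-2) + u(-14))*474 = ((-2*4²*5)*(-2) + (-2 - 1*(-14))/(6*(6 - 14)))*474 = ((-2*16*5)*(-2) + (⅙)*(-2 + 14)/(-8))*474 = (-32*5*(-2) + (⅙)*(-⅛)*12)*474 = (-160*(-2) - ¼)*474 = (320 - ¼)*474 = (1279/4)*474 = 303123/2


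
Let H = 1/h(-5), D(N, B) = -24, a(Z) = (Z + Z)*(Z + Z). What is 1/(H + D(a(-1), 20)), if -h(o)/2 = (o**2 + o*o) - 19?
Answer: -62/1489 ≈ -0.041639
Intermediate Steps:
a(Z) = 4*Z**2 (a(Z) = (2*Z)*(2*Z) = 4*Z**2)
h(o) = 38 - 4*o**2 (h(o) = -2*((o**2 + o*o) - 19) = -2*((o**2 + o**2) - 19) = -2*(2*o**2 - 19) = -2*(-19 + 2*o**2) = 38 - 4*o**2)
H = -1/62 (H = 1/(38 - 4*(-5)**2) = 1/(38 - 4*25) = 1/(38 - 100) = 1/(-62) = -1/62 ≈ -0.016129)
1/(H + D(a(-1), 20)) = 1/(-1/62 - 24) = 1/(-1489/62) = -62/1489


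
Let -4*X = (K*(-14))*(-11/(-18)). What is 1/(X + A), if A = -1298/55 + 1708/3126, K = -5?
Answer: -93780/3164893 ≈ -0.029631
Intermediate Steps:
X = -385/36 (X = -(-5*(-14))*(-11/(-18))/4 = -35*(-11*(-1/18))/2 = -35*11/(2*18) = -¼*385/9 = -385/36 ≈ -10.694)
A = -180164/7815 (A = -1298*1/55 + 1708*(1/3126) = -118/5 + 854/1563 = -180164/7815 ≈ -23.054)
1/(X + A) = 1/(-385/36 - 180164/7815) = 1/(-3164893/93780) = -93780/3164893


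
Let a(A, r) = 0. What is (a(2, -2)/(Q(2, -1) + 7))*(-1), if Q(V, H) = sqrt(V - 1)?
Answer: 0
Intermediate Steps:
Q(V, H) = sqrt(-1 + V)
(a(2, -2)/(Q(2, -1) + 7))*(-1) = (0/(sqrt(-1 + 2) + 7))*(-1) = (0/(sqrt(1) + 7))*(-1) = (0/(1 + 7))*(-1) = (0/8)*(-1) = ((1/8)*0)*(-1) = 0*(-1) = 0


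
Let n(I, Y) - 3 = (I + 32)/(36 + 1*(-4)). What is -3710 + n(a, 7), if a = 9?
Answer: -118583/32 ≈ -3705.7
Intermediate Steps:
n(I, Y) = 4 + I/32 (n(I, Y) = 3 + (I + 32)/(36 + 1*(-4)) = 3 + (32 + I)/(36 - 4) = 3 + (32 + I)/32 = 3 + (32 + I)*(1/32) = 3 + (1 + I/32) = 4 + I/32)
-3710 + n(a, 7) = -3710 + (4 + (1/32)*9) = -3710 + (4 + 9/32) = -3710 + 137/32 = -118583/32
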